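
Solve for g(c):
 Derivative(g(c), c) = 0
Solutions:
 g(c) = C1


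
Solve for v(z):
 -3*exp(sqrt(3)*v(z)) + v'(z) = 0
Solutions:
 v(z) = sqrt(3)*(2*log(-1/(C1 + 3*z)) - log(3))/6


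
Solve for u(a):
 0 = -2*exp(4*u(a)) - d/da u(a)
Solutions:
 u(a) = log(-I*(1/(C1 + 8*a))^(1/4))
 u(a) = log(I*(1/(C1 + 8*a))^(1/4))
 u(a) = log(-(1/(C1 + 8*a))^(1/4))
 u(a) = log(1/(C1 + 8*a))/4


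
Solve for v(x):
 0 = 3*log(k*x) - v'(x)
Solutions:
 v(x) = C1 + 3*x*log(k*x) - 3*x


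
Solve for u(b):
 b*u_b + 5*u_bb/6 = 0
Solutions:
 u(b) = C1 + C2*erf(sqrt(15)*b/5)


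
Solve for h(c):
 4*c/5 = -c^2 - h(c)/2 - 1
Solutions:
 h(c) = -2*c^2 - 8*c/5 - 2


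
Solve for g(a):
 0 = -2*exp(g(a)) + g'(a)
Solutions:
 g(a) = log(-1/(C1 + 2*a))


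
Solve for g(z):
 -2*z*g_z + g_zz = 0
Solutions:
 g(z) = C1 + C2*erfi(z)


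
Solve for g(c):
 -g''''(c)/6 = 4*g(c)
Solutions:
 g(c) = (C1*sin(6^(1/4)*c) + C2*cos(6^(1/4)*c))*exp(-6^(1/4)*c) + (C3*sin(6^(1/4)*c) + C4*cos(6^(1/4)*c))*exp(6^(1/4)*c)


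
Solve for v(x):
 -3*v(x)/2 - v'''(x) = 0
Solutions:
 v(x) = C3*exp(-2^(2/3)*3^(1/3)*x/2) + (C1*sin(2^(2/3)*3^(5/6)*x/4) + C2*cos(2^(2/3)*3^(5/6)*x/4))*exp(2^(2/3)*3^(1/3)*x/4)


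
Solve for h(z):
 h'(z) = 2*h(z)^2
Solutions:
 h(z) = -1/(C1 + 2*z)


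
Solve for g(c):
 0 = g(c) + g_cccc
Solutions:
 g(c) = (C1*sin(sqrt(2)*c/2) + C2*cos(sqrt(2)*c/2))*exp(-sqrt(2)*c/2) + (C3*sin(sqrt(2)*c/2) + C4*cos(sqrt(2)*c/2))*exp(sqrt(2)*c/2)


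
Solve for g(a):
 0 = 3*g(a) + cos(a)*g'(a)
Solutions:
 g(a) = C1*(sin(a) - 1)^(3/2)/(sin(a) + 1)^(3/2)


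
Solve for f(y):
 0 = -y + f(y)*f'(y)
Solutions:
 f(y) = -sqrt(C1 + y^2)
 f(y) = sqrt(C1 + y^2)


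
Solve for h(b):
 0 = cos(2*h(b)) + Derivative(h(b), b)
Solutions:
 h(b) = -asin((C1 + exp(4*b))/(C1 - exp(4*b)))/2 + pi/2
 h(b) = asin((C1 + exp(4*b))/(C1 - exp(4*b)))/2


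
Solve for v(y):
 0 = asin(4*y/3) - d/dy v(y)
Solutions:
 v(y) = C1 + y*asin(4*y/3) + sqrt(9 - 16*y^2)/4


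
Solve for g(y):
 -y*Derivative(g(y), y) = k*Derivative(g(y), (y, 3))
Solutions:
 g(y) = C1 + Integral(C2*airyai(y*(-1/k)^(1/3)) + C3*airybi(y*(-1/k)^(1/3)), y)


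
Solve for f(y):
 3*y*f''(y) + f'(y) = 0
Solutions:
 f(y) = C1 + C2*y^(2/3)


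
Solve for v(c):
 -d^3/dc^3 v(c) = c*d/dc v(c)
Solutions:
 v(c) = C1 + Integral(C2*airyai(-c) + C3*airybi(-c), c)


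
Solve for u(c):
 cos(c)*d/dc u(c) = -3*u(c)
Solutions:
 u(c) = C1*(sin(c) - 1)^(3/2)/(sin(c) + 1)^(3/2)


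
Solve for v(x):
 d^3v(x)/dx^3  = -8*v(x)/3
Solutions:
 v(x) = C3*exp(-2*3^(2/3)*x/3) + (C1*sin(3^(1/6)*x) + C2*cos(3^(1/6)*x))*exp(3^(2/3)*x/3)


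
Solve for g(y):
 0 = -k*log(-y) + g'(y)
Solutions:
 g(y) = C1 + k*y*log(-y) - k*y


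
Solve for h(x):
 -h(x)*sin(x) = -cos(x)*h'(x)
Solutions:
 h(x) = C1/cos(x)


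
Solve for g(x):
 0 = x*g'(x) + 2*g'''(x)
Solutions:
 g(x) = C1 + Integral(C2*airyai(-2^(2/3)*x/2) + C3*airybi(-2^(2/3)*x/2), x)


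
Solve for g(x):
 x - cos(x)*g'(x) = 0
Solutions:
 g(x) = C1 + Integral(x/cos(x), x)


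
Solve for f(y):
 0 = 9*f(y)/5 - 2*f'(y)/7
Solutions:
 f(y) = C1*exp(63*y/10)


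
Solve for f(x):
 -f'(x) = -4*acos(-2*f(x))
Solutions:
 Integral(1/acos(-2*_y), (_y, f(x))) = C1 + 4*x


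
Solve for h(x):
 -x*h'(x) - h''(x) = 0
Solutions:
 h(x) = C1 + C2*erf(sqrt(2)*x/2)


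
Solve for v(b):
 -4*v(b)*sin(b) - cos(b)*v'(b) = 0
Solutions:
 v(b) = C1*cos(b)^4


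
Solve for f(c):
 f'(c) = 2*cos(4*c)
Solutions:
 f(c) = C1 + sin(4*c)/2


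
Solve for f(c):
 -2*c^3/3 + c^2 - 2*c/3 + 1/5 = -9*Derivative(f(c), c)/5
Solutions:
 f(c) = C1 + 5*c^4/54 - 5*c^3/27 + 5*c^2/27 - c/9


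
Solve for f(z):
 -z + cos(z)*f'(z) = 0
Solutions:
 f(z) = C1 + Integral(z/cos(z), z)


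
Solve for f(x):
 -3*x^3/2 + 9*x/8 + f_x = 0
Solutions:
 f(x) = C1 + 3*x^4/8 - 9*x^2/16


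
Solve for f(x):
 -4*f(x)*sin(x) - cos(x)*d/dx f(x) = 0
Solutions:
 f(x) = C1*cos(x)^4


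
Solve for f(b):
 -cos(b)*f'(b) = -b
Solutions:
 f(b) = C1 + Integral(b/cos(b), b)


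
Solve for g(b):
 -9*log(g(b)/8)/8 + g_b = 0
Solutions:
 8*Integral(1/(-log(_y) + 3*log(2)), (_y, g(b)))/9 = C1 - b


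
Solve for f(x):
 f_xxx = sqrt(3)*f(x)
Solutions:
 f(x) = C3*exp(3^(1/6)*x) + (C1*sin(3^(2/3)*x/2) + C2*cos(3^(2/3)*x/2))*exp(-3^(1/6)*x/2)


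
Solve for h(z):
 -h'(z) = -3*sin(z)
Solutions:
 h(z) = C1 - 3*cos(z)


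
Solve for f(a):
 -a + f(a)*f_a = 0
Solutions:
 f(a) = -sqrt(C1 + a^2)
 f(a) = sqrt(C1 + a^2)


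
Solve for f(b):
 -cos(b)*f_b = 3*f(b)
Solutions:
 f(b) = C1*(sin(b) - 1)^(3/2)/(sin(b) + 1)^(3/2)


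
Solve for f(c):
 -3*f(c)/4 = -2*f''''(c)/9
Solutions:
 f(c) = C1*exp(-2^(1/4)*3^(3/4)*c/2) + C2*exp(2^(1/4)*3^(3/4)*c/2) + C3*sin(2^(1/4)*3^(3/4)*c/2) + C4*cos(2^(1/4)*3^(3/4)*c/2)


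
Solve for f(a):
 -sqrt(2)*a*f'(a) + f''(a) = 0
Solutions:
 f(a) = C1 + C2*erfi(2^(3/4)*a/2)


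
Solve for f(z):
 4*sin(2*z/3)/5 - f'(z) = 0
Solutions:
 f(z) = C1 - 6*cos(2*z/3)/5


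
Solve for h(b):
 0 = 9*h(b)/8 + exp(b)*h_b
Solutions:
 h(b) = C1*exp(9*exp(-b)/8)


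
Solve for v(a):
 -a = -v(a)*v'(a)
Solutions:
 v(a) = -sqrt(C1 + a^2)
 v(a) = sqrt(C1 + a^2)


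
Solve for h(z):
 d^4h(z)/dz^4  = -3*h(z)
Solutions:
 h(z) = (C1*sin(sqrt(2)*3^(1/4)*z/2) + C2*cos(sqrt(2)*3^(1/4)*z/2))*exp(-sqrt(2)*3^(1/4)*z/2) + (C3*sin(sqrt(2)*3^(1/4)*z/2) + C4*cos(sqrt(2)*3^(1/4)*z/2))*exp(sqrt(2)*3^(1/4)*z/2)


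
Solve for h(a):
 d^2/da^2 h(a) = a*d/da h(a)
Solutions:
 h(a) = C1 + C2*erfi(sqrt(2)*a/2)


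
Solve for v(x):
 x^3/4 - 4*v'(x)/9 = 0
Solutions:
 v(x) = C1 + 9*x^4/64


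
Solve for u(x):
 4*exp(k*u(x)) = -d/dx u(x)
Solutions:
 u(x) = Piecewise((log(1/(C1*k + 4*k*x))/k, Ne(k, 0)), (nan, True))
 u(x) = Piecewise((C1 - 4*x, Eq(k, 0)), (nan, True))


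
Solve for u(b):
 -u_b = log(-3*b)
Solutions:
 u(b) = C1 - b*log(-b) + b*(1 - log(3))


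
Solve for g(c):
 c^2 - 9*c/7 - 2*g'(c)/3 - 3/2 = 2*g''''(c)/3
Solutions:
 g(c) = C1 + C4*exp(-c) + c^3/2 - 27*c^2/28 - 9*c/4 + (C2*sin(sqrt(3)*c/2) + C3*cos(sqrt(3)*c/2))*exp(c/2)


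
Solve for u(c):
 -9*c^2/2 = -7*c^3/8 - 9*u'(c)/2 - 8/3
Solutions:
 u(c) = C1 - 7*c^4/144 + c^3/3 - 16*c/27


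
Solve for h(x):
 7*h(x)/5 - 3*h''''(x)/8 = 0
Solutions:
 h(x) = C1*exp(-15^(3/4)*56^(1/4)*x/15) + C2*exp(15^(3/4)*56^(1/4)*x/15) + C3*sin(15^(3/4)*56^(1/4)*x/15) + C4*cos(15^(3/4)*56^(1/4)*x/15)


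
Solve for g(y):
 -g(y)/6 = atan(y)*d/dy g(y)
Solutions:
 g(y) = C1*exp(-Integral(1/atan(y), y)/6)


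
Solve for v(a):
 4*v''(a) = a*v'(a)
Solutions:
 v(a) = C1 + C2*erfi(sqrt(2)*a/4)


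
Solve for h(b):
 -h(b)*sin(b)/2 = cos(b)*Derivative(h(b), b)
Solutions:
 h(b) = C1*sqrt(cos(b))


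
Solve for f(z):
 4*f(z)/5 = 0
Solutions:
 f(z) = 0


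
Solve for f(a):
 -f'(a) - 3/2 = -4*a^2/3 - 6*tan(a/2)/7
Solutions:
 f(a) = C1 + 4*a^3/9 - 3*a/2 - 12*log(cos(a/2))/7


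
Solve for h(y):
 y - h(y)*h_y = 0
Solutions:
 h(y) = -sqrt(C1 + y^2)
 h(y) = sqrt(C1 + y^2)


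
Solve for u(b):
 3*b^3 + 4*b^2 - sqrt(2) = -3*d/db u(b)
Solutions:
 u(b) = C1 - b^4/4 - 4*b^3/9 + sqrt(2)*b/3


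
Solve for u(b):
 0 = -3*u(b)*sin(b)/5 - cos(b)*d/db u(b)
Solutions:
 u(b) = C1*cos(b)^(3/5)


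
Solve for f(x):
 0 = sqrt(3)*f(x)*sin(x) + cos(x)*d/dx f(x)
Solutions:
 f(x) = C1*cos(x)^(sqrt(3))


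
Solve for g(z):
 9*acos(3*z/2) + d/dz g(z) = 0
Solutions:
 g(z) = C1 - 9*z*acos(3*z/2) + 3*sqrt(4 - 9*z^2)


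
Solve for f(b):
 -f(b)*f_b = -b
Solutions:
 f(b) = -sqrt(C1 + b^2)
 f(b) = sqrt(C1 + b^2)


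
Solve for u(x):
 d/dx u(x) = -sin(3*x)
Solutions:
 u(x) = C1 + cos(3*x)/3


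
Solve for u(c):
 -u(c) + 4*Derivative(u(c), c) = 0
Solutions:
 u(c) = C1*exp(c/4)


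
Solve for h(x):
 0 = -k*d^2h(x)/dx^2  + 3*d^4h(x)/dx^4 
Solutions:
 h(x) = C1 + C2*x + C3*exp(-sqrt(3)*sqrt(k)*x/3) + C4*exp(sqrt(3)*sqrt(k)*x/3)


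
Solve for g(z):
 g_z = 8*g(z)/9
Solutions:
 g(z) = C1*exp(8*z/9)


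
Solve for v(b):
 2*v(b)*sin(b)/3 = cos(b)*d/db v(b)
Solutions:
 v(b) = C1/cos(b)^(2/3)


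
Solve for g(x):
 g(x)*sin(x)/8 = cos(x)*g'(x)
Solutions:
 g(x) = C1/cos(x)^(1/8)


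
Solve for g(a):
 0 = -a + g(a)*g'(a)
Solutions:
 g(a) = -sqrt(C1 + a^2)
 g(a) = sqrt(C1 + a^2)


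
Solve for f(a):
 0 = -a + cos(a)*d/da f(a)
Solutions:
 f(a) = C1 + Integral(a/cos(a), a)


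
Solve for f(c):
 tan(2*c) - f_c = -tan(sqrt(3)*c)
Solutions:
 f(c) = C1 - log(cos(2*c))/2 - sqrt(3)*log(cos(sqrt(3)*c))/3


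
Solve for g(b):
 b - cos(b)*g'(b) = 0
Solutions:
 g(b) = C1 + Integral(b/cos(b), b)


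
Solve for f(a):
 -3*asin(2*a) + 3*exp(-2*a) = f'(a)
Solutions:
 f(a) = C1 - 3*a*asin(2*a) - 3*sqrt(1 - 4*a^2)/2 - 3*exp(-2*a)/2


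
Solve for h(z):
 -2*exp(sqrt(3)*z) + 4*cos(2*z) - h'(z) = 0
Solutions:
 h(z) = C1 - 2*sqrt(3)*exp(sqrt(3)*z)/3 + 2*sin(2*z)


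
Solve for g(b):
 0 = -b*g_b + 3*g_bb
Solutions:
 g(b) = C1 + C2*erfi(sqrt(6)*b/6)


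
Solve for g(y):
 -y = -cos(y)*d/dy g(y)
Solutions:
 g(y) = C1 + Integral(y/cos(y), y)


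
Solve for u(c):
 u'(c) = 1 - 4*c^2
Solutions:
 u(c) = C1 - 4*c^3/3 + c


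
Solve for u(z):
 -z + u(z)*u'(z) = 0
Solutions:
 u(z) = -sqrt(C1 + z^2)
 u(z) = sqrt(C1 + z^2)


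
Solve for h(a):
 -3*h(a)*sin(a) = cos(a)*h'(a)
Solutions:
 h(a) = C1*cos(a)^3


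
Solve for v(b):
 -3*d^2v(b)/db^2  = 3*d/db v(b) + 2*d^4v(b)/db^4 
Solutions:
 v(b) = C1 + C2*exp(-2^(1/3)*b*(-(3 + sqrt(11))^(1/3) + 2^(1/3)/(3 + sqrt(11))^(1/3))/4)*sin(2^(1/3)*sqrt(3)*b*(2^(1/3)/(3 + sqrt(11))^(1/3) + (3 + sqrt(11))^(1/3))/4) + C3*exp(-2^(1/3)*b*(-(3 + sqrt(11))^(1/3) + 2^(1/3)/(3 + sqrt(11))^(1/3))/4)*cos(2^(1/3)*sqrt(3)*b*(2^(1/3)/(3 + sqrt(11))^(1/3) + (3 + sqrt(11))^(1/3))/4) + C4*exp(2^(1/3)*b*(-(3 + sqrt(11))^(1/3) + 2^(1/3)/(3 + sqrt(11))^(1/3))/2)


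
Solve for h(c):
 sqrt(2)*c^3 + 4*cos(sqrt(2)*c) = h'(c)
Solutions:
 h(c) = C1 + sqrt(2)*c^4/4 + 2*sqrt(2)*sin(sqrt(2)*c)


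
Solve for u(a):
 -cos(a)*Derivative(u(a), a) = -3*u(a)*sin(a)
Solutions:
 u(a) = C1/cos(a)^3


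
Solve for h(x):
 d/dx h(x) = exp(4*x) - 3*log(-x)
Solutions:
 h(x) = C1 - 3*x*log(-x) + 3*x + exp(4*x)/4


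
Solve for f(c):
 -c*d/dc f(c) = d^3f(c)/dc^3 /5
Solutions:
 f(c) = C1 + Integral(C2*airyai(-5^(1/3)*c) + C3*airybi(-5^(1/3)*c), c)


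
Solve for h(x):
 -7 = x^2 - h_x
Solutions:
 h(x) = C1 + x^3/3 + 7*x


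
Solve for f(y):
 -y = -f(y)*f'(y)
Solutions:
 f(y) = -sqrt(C1 + y^2)
 f(y) = sqrt(C1 + y^2)


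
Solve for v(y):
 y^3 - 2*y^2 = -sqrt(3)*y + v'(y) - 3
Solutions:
 v(y) = C1 + y^4/4 - 2*y^3/3 + sqrt(3)*y^2/2 + 3*y


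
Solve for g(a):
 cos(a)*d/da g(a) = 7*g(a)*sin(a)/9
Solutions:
 g(a) = C1/cos(a)^(7/9)


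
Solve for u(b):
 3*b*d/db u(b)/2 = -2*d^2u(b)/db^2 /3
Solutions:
 u(b) = C1 + C2*erf(3*sqrt(2)*b/4)


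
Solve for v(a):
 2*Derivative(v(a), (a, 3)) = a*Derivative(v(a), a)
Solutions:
 v(a) = C1 + Integral(C2*airyai(2^(2/3)*a/2) + C3*airybi(2^(2/3)*a/2), a)


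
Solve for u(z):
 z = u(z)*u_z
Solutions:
 u(z) = -sqrt(C1 + z^2)
 u(z) = sqrt(C1 + z^2)


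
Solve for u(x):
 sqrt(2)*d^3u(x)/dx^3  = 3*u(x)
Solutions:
 u(x) = C3*exp(2^(5/6)*3^(1/3)*x/2) + (C1*sin(6^(5/6)*x/4) + C2*cos(6^(5/6)*x/4))*exp(-2^(5/6)*3^(1/3)*x/4)


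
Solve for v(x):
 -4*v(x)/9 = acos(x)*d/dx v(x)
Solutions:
 v(x) = C1*exp(-4*Integral(1/acos(x), x)/9)


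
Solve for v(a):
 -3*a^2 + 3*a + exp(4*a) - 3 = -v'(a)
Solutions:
 v(a) = C1 + a^3 - 3*a^2/2 + 3*a - exp(4*a)/4


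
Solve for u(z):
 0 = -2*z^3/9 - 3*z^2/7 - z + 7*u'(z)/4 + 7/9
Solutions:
 u(z) = C1 + 2*z^4/63 + 4*z^3/49 + 2*z^2/7 - 4*z/9


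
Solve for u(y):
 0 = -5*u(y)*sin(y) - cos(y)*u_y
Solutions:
 u(y) = C1*cos(y)^5


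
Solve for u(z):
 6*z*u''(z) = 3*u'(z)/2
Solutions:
 u(z) = C1 + C2*z^(5/4)


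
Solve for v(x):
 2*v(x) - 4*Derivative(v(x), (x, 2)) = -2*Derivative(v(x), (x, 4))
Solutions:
 v(x) = (C1 + C2*x)*exp(-x) + (C3 + C4*x)*exp(x)


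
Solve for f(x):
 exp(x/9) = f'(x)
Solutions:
 f(x) = C1 + 9*exp(x/9)


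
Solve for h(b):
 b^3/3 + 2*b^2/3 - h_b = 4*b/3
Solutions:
 h(b) = C1 + b^4/12 + 2*b^3/9 - 2*b^2/3


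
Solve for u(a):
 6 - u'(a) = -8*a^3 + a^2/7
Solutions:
 u(a) = C1 + 2*a^4 - a^3/21 + 6*a


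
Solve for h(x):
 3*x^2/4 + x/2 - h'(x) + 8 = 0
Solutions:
 h(x) = C1 + x^3/4 + x^2/4 + 8*x


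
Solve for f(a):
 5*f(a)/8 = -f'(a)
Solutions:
 f(a) = C1*exp(-5*a/8)


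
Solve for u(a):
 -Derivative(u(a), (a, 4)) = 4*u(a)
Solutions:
 u(a) = (C1*sin(a) + C2*cos(a))*exp(-a) + (C3*sin(a) + C4*cos(a))*exp(a)


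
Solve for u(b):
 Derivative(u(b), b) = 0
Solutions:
 u(b) = C1


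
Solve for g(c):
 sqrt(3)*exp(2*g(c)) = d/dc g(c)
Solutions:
 g(c) = log(-sqrt(-1/(C1 + sqrt(3)*c))) - log(2)/2
 g(c) = log(-1/(C1 + sqrt(3)*c))/2 - log(2)/2


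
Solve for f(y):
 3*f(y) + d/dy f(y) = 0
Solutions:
 f(y) = C1*exp(-3*y)


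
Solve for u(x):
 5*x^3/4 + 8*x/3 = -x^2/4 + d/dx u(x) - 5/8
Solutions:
 u(x) = C1 + 5*x^4/16 + x^3/12 + 4*x^2/3 + 5*x/8


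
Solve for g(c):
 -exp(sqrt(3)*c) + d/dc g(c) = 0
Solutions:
 g(c) = C1 + sqrt(3)*exp(sqrt(3)*c)/3


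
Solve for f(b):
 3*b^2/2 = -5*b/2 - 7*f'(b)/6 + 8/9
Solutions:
 f(b) = C1 - 3*b^3/7 - 15*b^2/14 + 16*b/21


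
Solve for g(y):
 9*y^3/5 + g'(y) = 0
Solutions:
 g(y) = C1 - 9*y^4/20


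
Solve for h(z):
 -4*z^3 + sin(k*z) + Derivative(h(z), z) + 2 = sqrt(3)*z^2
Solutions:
 h(z) = C1 + z^4 + sqrt(3)*z^3/3 - 2*z + cos(k*z)/k


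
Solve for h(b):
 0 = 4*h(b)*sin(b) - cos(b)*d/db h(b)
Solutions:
 h(b) = C1/cos(b)^4


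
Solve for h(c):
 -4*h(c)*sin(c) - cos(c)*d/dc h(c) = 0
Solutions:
 h(c) = C1*cos(c)^4


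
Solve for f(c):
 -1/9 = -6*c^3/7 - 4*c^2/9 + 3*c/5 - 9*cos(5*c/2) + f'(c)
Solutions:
 f(c) = C1 + 3*c^4/14 + 4*c^3/27 - 3*c^2/10 - c/9 + 18*sin(5*c/2)/5


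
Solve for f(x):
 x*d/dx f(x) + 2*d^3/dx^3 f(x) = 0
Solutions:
 f(x) = C1 + Integral(C2*airyai(-2^(2/3)*x/2) + C3*airybi(-2^(2/3)*x/2), x)


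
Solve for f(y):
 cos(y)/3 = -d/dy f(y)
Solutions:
 f(y) = C1 - sin(y)/3


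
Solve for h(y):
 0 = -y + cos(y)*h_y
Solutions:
 h(y) = C1 + Integral(y/cos(y), y)


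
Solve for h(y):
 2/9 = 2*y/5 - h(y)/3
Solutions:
 h(y) = 6*y/5 - 2/3


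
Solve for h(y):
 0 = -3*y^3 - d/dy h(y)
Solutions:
 h(y) = C1 - 3*y^4/4


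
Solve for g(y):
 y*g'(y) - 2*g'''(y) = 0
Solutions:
 g(y) = C1 + Integral(C2*airyai(2^(2/3)*y/2) + C3*airybi(2^(2/3)*y/2), y)


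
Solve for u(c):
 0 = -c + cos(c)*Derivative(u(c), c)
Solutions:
 u(c) = C1 + Integral(c/cos(c), c)


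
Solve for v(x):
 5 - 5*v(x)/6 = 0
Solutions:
 v(x) = 6


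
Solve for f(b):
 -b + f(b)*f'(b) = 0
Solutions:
 f(b) = -sqrt(C1 + b^2)
 f(b) = sqrt(C1 + b^2)


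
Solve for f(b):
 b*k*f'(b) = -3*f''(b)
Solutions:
 f(b) = Piecewise((-sqrt(6)*sqrt(pi)*C1*erf(sqrt(6)*b*sqrt(k)/6)/(2*sqrt(k)) - C2, (k > 0) | (k < 0)), (-C1*b - C2, True))


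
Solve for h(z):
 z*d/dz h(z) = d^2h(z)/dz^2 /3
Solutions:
 h(z) = C1 + C2*erfi(sqrt(6)*z/2)


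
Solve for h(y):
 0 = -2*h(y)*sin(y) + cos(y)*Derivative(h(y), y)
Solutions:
 h(y) = C1/cos(y)^2


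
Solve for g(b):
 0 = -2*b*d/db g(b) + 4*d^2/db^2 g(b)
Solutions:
 g(b) = C1 + C2*erfi(b/2)


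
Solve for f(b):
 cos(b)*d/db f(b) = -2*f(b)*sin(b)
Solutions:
 f(b) = C1*cos(b)^2


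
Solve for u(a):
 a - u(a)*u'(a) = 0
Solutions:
 u(a) = -sqrt(C1 + a^2)
 u(a) = sqrt(C1 + a^2)


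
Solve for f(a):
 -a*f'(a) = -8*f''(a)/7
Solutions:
 f(a) = C1 + C2*erfi(sqrt(7)*a/4)


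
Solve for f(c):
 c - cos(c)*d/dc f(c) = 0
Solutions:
 f(c) = C1 + Integral(c/cos(c), c)


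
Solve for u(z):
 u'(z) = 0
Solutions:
 u(z) = C1


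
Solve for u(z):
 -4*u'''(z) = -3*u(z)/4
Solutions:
 u(z) = C3*exp(2^(2/3)*3^(1/3)*z/4) + (C1*sin(2^(2/3)*3^(5/6)*z/8) + C2*cos(2^(2/3)*3^(5/6)*z/8))*exp(-2^(2/3)*3^(1/3)*z/8)


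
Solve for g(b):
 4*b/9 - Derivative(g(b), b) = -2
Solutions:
 g(b) = C1 + 2*b^2/9 + 2*b


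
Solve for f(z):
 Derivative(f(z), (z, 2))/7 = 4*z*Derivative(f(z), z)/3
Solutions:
 f(z) = C1 + C2*erfi(sqrt(42)*z/3)


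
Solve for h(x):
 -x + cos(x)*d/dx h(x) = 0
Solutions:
 h(x) = C1 + Integral(x/cos(x), x)


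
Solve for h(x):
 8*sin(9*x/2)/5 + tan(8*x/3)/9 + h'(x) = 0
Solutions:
 h(x) = C1 + log(cos(8*x/3))/24 + 16*cos(9*x/2)/45


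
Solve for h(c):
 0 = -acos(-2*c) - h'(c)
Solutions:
 h(c) = C1 - c*acos(-2*c) - sqrt(1 - 4*c^2)/2


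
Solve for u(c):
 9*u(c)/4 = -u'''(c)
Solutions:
 u(c) = C3*exp(-2^(1/3)*3^(2/3)*c/2) + (C1*sin(3*2^(1/3)*3^(1/6)*c/4) + C2*cos(3*2^(1/3)*3^(1/6)*c/4))*exp(2^(1/3)*3^(2/3)*c/4)


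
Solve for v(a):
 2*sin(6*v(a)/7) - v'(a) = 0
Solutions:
 -2*a + 7*log(cos(6*v(a)/7) - 1)/12 - 7*log(cos(6*v(a)/7) + 1)/12 = C1


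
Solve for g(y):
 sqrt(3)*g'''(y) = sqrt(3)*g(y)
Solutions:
 g(y) = C3*exp(y) + (C1*sin(sqrt(3)*y/2) + C2*cos(sqrt(3)*y/2))*exp(-y/2)


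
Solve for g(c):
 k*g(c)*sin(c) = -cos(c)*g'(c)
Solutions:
 g(c) = C1*exp(k*log(cos(c)))


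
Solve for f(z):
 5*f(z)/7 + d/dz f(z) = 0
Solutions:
 f(z) = C1*exp(-5*z/7)


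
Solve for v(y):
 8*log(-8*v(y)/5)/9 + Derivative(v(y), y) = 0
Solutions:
 9*Integral(1/(log(-_y) - log(5) + 3*log(2)), (_y, v(y)))/8 = C1 - y


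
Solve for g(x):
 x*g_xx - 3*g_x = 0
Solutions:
 g(x) = C1 + C2*x^4


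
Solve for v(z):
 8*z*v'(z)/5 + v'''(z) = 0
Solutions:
 v(z) = C1 + Integral(C2*airyai(-2*5^(2/3)*z/5) + C3*airybi(-2*5^(2/3)*z/5), z)


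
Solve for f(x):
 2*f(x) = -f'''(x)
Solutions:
 f(x) = C3*exp(-2^(1/3)*x) + (C1*sin(2^(1/3)*sqrt(3)*x/2) + C2*cos(2^(1/3)*sqrt(3)*x/2))*exp(2^(1/3)*x/2)


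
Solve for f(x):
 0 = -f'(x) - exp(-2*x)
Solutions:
 f(x) = C1 + exp(-2*x)/2


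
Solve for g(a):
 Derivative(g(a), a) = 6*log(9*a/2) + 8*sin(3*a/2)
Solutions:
 g(a) = C1 + 6*a*log(a) - 6*a - 6*a*log(2) + 12*a*log(3) - 16*cos(3*a/2)/3


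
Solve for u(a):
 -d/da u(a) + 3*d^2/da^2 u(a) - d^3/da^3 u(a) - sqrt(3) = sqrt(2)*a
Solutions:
 u(a) = C1 + C2*exp(a*(3 - sqrt(5))/2) + C3*exp(a*(sqrt(5) + 3)/2) - sqrt(2)*a^2/2 - 3*sqrt(2)*a - sqrt(3)*a


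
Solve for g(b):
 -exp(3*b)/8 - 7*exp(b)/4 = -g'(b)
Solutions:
 g(b) = C1 + exp(3*b)/24 + 7*exp(b)/4


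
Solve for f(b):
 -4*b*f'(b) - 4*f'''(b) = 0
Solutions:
 f(b) = C1 + Integral(C2*airyai(-b) + C3*airybi(-b), b)


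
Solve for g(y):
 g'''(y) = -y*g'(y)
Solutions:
 g(y) = C1 + Integral(C2*airyai(-y) + C3*airybi(-y), y)


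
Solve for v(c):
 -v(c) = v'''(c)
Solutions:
 v(c) = C3*exp(-c) + (C1*sin(sqrt(3)*c/2) + C2*cos(sqrt(3)*c/2))*exp(c/2)


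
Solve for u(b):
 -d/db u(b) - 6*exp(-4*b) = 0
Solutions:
 u(b) = C1 + 3*exp(-4*b)/2


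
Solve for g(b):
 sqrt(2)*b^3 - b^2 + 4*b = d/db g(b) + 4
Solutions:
 g(b) = C1 + sqrt(2)*b^4/4 - b^3/3 + 2*b^2 - 4*b


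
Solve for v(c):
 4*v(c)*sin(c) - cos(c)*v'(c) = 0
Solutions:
 v(c) = C1/cos(c)^4


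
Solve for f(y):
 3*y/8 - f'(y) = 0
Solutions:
 f(y) = C1 + 3*y^2/16


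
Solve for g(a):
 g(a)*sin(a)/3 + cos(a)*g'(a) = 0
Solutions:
 g(a) = C1*cos(a)^(1/3)


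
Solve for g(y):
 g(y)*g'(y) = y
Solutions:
 g(y) = -sqrt(C1 + y^2)
 g(y) = sqrt(C1 + y^2)


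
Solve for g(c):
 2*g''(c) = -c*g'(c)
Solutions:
 g(c) = C1 + C2*erf(c/2)


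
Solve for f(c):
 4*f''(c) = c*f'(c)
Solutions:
 f(c) = C1 + C2*erfi(sqrt(2)*c/4)


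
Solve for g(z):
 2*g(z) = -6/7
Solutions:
 g(z) = -3/7


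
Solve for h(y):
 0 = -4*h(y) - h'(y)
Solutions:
 h(y) = C1*exp(-4*y)


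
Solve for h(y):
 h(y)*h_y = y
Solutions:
 h(y) = -sqrt(C1 + y^2)
 h(y) = sqrt(C1 + y^2)


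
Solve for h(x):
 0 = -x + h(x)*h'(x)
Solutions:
 h(x) = -sqrt(C1 + x^2)
 h(x) = sqrt(C1 + x^2)


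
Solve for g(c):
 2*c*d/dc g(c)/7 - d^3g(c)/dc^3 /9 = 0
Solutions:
 g(c) = C1 + Integral(C2*airyai(18^(1/3)*7^(2/3)*c/7) + C3*airybi(18^(1/3)*7^(2/3)*c/7), c)


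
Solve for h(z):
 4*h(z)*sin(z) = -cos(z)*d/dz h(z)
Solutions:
 h(z) = C1*cos(z)^4


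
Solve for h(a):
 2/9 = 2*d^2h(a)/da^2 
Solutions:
 h(a) = C1 + C2*a + a^2/18


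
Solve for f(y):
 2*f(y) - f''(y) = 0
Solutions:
 f(y) = C1*exp(-sqrt(2)*y) + C2*exp(sqrt(2)*y)


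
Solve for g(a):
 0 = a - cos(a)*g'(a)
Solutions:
 g(a) = C1 + Integral(a/cos(a), a)


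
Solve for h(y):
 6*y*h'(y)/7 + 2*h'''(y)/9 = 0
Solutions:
 h(y) = C1 + Integral(C2*airyai(-3*7^(2/3)*y/7) + C3*airybi(-3*7^(2/3)*y/7), y)


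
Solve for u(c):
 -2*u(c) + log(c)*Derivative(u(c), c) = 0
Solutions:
 u(c) = C1*exp(2*li(c))


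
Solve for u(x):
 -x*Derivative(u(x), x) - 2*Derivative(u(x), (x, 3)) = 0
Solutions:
 u(x) = C1 + Integral(C2*airyai(-2^(2/3)*x/2) + C3*airybi(-2^(2/3)*x/2), x)


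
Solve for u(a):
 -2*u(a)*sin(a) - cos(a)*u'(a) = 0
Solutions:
 u(a) = C1*cos(a)^2


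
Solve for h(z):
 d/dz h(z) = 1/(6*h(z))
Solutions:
 h(z) = -sqrt(C1 + 3*z)/3
 h(z) = sqrt(C1 + 3*z)/3


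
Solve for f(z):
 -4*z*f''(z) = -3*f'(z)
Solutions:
 f(z) = C1 + C2*z^(7/4)


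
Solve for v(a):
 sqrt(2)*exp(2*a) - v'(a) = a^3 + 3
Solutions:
 v(a) = C1 - a^4/4 - 3*a + sqrt(2)*exp(2*a)/2


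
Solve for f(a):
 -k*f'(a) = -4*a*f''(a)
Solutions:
 f(a) = C1 + a^(re(k)/4 + 1)*(C2*sin(log(a)*Abs(im(k))/4) + C3*cos(log(a)*im(k)/4))


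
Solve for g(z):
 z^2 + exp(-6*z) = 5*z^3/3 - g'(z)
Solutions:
 g(z) = C1 + 5*z^4/12 - z^3/3 + exp(-6*z)/6


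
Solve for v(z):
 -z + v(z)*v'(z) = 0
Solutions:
 v(z) = -sqrt(C1 + z^2)
 v(z) = sqrt(C1 + z^2)


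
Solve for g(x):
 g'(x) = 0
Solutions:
 g(x) = C1


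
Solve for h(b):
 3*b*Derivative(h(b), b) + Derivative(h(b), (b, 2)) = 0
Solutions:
 h(b) = C1 + C2*erf(sqrt(6)*b/2)


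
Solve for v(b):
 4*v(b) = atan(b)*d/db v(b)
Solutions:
 v(b) = C1*exp(4*Integral(1/atan(b), b))


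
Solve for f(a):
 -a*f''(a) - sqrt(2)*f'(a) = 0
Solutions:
 f(a) = C1 + C2*a^(1 - sqrt(2))


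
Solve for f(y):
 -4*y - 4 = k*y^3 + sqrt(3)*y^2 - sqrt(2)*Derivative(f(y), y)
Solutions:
 f(y) = C1 + sqrt(2)*k*y^4/8 + sqrt(6)*y^3/6 + sqrt(2)*y^2 + 2*sqrt(2)*y


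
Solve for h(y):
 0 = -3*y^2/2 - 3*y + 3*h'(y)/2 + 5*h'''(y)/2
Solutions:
 h(y) = C1 + C2*sin(sqrt(15)*y/5) + C3*cos(sqrt(15)*y/5) + y^3/3 + y^2 - 10*y/3


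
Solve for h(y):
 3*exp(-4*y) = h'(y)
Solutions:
 h(y) = C1 - 3*exp(-4*y)/4


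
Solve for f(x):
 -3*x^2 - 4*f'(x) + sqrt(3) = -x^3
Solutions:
 f(x) = C1 + x^4/16 - x^3/4 + sqrt(3)*x/4


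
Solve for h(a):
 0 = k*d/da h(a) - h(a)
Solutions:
 h(a) = C1*exp(a/k)


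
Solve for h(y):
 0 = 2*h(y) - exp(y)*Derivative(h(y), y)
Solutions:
 h(y) = C1*exp(-2*exp(-y))


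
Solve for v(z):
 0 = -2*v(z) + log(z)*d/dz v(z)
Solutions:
 v(z) = C1*exp(2*li(z))


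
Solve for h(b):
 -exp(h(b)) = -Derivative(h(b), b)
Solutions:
 h(b) = log(-1/(C1 + b))


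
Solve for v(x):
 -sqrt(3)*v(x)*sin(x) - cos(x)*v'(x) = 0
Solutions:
 v(x) = C1*cos(x)^(sqrt(3))


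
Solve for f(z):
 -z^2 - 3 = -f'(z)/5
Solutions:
 f(z) = C1 + 5*z^3/3 + 15*z


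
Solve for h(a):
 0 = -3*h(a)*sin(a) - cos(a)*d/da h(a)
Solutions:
 h(a) = C1*cos(a)^3


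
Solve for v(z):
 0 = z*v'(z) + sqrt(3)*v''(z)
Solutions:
 v(z) = C1 + C2*erf(sqrt(2)*3^(3/4)*z/6)


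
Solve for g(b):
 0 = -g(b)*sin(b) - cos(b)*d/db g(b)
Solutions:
 g(b) = C1*cos(b)


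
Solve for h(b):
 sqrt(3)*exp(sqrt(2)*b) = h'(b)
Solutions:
 h(b) = C1 + sqrt(6)*exp(sqrt(2)*b)/2


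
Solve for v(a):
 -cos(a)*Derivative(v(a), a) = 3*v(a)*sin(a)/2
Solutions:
 v(a) = C1*cos(a)^(3/2)


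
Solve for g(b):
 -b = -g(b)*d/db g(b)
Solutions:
 g(b) = -sqrt(C1 + b^2)
 g(b) = sqrt(C1 + b^2)


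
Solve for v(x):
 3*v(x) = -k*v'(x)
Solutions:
 v(x) = C1*exp(-3*x/k)


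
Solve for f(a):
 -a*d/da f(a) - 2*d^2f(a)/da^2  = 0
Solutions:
 f(a) = C1 + C2*erf(a/2)


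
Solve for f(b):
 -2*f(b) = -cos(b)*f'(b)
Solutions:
 f(b) = C1*(sin(b) + 1)/(sin(b) - 1)


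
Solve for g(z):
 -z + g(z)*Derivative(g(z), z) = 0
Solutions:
 g(z) = -sqrt(C1 + z^2)
 g(z) = sqrt(C1 + z^2)


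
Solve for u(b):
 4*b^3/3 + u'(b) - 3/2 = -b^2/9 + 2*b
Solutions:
 u(b) = C1 - b^4/3 - b^3/27 + b^2 + 3*b/2


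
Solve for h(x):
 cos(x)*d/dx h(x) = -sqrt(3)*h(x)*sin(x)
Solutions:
 h(x) = C1*cos(x)^(sqrt(3))


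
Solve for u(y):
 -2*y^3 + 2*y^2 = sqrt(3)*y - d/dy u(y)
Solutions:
 u(y) = C1 + y^4/2 - 2*y^3/3 + sqrt(3)*y^2/2


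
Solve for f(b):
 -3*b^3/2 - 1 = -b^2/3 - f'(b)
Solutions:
 f(b) = C1 + 3*b^4/8 - b^3/9 + b


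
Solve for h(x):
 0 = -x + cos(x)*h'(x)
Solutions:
 h(x) = C1 + Integral(x/cos(x), x)


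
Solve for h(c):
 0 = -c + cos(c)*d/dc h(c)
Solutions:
 h(c) = C1 + Integral(c/cos(c), c)


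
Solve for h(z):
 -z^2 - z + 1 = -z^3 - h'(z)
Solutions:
 h(z) = C1 - z^4/4 + z^3/3 + z^2/2 - z


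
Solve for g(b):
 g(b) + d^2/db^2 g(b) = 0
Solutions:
 g(b) = C1*sin(b) + C2*cos(b)


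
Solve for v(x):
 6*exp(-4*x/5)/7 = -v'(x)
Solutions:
 v(x) = C1 + 15*exp(-4*x/5)/14


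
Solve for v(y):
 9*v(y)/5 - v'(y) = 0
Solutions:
 v(y) = C1*exp(9*y/5)


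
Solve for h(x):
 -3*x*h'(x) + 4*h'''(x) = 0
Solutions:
 h(x) = C1 + Integral(C2*airyai(6^(1/3)*x/2) + C3*airybi(6^(1/3)*x/2), x)


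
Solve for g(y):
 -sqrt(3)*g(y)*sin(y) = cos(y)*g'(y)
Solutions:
 g(y) = C1*cos(y)^(sqrt(3))


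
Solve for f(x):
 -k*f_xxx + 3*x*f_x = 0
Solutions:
 f(x) = C1 + Integral(C2*airyai(3^(1/3)*x*(1/k)^(1/3)) + C3*airybi(3^(1/3)*x*(1/k)^(1/3)), x)


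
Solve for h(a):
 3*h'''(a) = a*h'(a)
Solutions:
 h(a) = C1 + Integral(C2*airyai(3^(2/3)*a/3) + C3*airybi(3^(2/3)*a/3), a)


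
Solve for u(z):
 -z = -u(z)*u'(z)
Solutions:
 u(z) = -sqrt(C1 + z^2)
 u(z) = sqrt(C1 + z^2)


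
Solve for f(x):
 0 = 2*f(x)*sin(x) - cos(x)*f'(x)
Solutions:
 f(x) = C1/cos(x)^2


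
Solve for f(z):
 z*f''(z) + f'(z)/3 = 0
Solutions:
 f(z) = C1 + C2*z^(2/3)


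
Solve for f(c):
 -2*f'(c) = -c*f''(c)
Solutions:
 f(c) = C1 + C2*c^3


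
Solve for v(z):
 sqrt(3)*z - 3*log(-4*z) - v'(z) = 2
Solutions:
 v(z) = C1 + sqrt(3)*z^2/2 - 3*z*log(-z) + z*(1 - 6*log(2))


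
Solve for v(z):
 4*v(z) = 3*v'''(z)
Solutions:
 v(z) = C3*exp(6^(2/3)*z/3) + (C1*sin(2^(2/3)*3^(1/6)*z/2) + C2*cos(2^(2/3)*3^(1/6)*z/2))*exp(-6^(2/3)*z/6)


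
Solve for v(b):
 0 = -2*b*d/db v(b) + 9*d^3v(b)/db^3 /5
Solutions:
 v(b) = C1 + Integral(C2*airyai(30^(1/3)*b/3) + C3*airybi(30^(1/3)*b/3), b)


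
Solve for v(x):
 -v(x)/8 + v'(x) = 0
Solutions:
 v(x) = C1*exp(x/8)


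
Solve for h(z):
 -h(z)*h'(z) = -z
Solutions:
 h(z) = -sqrt(C1 + z^2)
 h(z) = sqrt(C1 + z^2)


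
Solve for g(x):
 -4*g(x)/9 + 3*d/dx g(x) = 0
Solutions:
 g(x) = C1*exp(4*x/27)


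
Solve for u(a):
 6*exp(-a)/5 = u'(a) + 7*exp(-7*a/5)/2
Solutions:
 u(a) = C1 - 6*exp(-a)/5 + 5*exp(-7*a/5)/2


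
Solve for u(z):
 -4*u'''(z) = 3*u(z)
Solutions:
 u(z) = C3*exp(-6^(1/3)*z/2) + (C1*sin(2^(1/3)*3^(5/6)*z/4) + C2*cos(2^(1/3)*3^(5/6)*z/4))*exp(6^(1/3)*z/4)


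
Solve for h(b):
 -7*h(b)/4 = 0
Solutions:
 h(b) = 0


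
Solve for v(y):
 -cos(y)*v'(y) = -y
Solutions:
 v(y) = C1 + Integral(y/cos(y), y)


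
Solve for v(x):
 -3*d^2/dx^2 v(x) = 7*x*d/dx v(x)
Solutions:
 v(x) = C1 + C2*erf(sqrt(42)*x/6)


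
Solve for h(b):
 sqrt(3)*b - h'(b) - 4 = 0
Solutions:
 h(b) = C1 + sqrt(3)*b^2/2 - 4*b


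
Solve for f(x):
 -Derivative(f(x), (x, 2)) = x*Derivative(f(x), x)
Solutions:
 f(x) = C1 + C2*erf(sqrt(2)*x/2)


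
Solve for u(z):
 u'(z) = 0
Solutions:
 u(z) = C1


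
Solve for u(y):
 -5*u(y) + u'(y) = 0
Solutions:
 u(y) = C1*exp(5*y)


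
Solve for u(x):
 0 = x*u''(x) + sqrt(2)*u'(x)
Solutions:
 u(x) = C1 + C2*x^(1 - sqrt(2))


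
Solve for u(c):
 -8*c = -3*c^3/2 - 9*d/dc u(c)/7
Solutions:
 u(c) = C1 - 7*c^4/24 + 28*c^2/9


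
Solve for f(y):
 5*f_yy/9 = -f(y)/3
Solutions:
 f(y) = C1*sin(sqrt(15)*y/5) + C2*cos(sqrt(15)*y/5)


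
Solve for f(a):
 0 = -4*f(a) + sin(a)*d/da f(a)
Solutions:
 f(a) = C1*(cos(a)^2 - 2*cos(a) + 1)/(cos(a)^2 + 2*cos(a) + 1)


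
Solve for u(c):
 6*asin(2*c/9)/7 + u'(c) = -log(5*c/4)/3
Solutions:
 u(c) = C1 - c*log(c)/3 - 6*c*asin(2*c/9)/7 - c*log(5) + c/3 + 2*c*log(10)/3 - 3*sqrt(81 - 4*c^2)/7


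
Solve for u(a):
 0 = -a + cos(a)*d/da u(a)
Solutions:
 u(a) = C1 + Integral(a/cos(a), a)


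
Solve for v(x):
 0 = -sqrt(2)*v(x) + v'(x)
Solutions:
 v(x) = C1*exp(sqrt(2)*x)


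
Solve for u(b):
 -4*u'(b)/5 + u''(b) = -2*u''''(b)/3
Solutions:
 u(b) = C1 + C2*exp(b*(-50^(1/3)*(12 + sqrt(194))^(1/3) + 5*20^(1/3)/(12 + sqrt(194))^(1/3))/20)*sin(sqrt(3)*b*(5*20^(1/3)/(12 + sqrt(194))^(1/3) + 50^(1/3)*(12 + sqrt(194))^(1/3))/20) + C3*exp(b*(-50^(1/3)*(12 + sqrt(194))^(1/3) + 5*20^(1/3)/(12 + sqrt(194))^(1/3))/20)*cos(sqrt(3)*b*(5*20^(1/3)/(12 + sqrt(194))^(1/3) + 50^(1/3)*(12 + sqrt(194))^(1/3))/20) + C4*exp(-b*(-50^(1/3)*(12 + sqrt(194))^(1/3) + 5*20^(1/3)/(12 + sqrt(194))^(1/3))/10)


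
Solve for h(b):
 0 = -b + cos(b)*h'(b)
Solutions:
 h(b) = C1 + Integral(b/cos(b), b)


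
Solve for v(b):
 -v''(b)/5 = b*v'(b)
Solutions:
 v(b) = C1 + C2*erf(sqrt(10)*b/2)


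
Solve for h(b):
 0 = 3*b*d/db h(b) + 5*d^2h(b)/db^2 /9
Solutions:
 h(b) = C1 + C2*erf(3*sqrt(30)*b/10)


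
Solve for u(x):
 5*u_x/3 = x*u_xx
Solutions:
 u(x) = C1 + C2*x^(8/3)


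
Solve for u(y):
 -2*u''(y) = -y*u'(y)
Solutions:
 u(y) = C1 + C2*erfi(y/2)


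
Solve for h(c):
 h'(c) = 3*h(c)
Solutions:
 h(c) = C1*exp(3*c)


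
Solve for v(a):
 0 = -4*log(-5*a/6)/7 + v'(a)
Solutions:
 v(a) = C1 + 4*a*log(-a)/7 + 4*a*(-log(6) - 1 + log(5))/7


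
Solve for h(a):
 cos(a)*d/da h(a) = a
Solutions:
 h(a) = C1 + Integral(a/cos(a), a)


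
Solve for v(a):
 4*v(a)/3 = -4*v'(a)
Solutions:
 v(a) = C1*exp(-a/3)


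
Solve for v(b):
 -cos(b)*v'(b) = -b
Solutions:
 v(b) = C1 + Integral(b/cos(b), b)


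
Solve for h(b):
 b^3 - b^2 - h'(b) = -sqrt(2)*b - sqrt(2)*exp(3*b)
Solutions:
 h(b) = C1 + b^4/4 - b^3/3 + sqrt(2)*b^2/2 + sqrt(2)*exp(3*b)/3


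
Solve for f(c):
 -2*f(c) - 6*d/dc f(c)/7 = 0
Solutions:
 f(c) = C1*exp(-7*c/3)


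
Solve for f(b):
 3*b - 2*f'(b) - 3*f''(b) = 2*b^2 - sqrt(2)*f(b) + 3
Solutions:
 f(b) = C1*exp(b*(-1 + sqrt(1 + 3*sqrt(2)))/3) + C2*exp(-b*(1 + sqrt(1 + 3*sqrt(2)))/3) + sqrt(2)*b^2 - 3*sqrt(2)*b/2 + 4*b + 3 + 11*sqrt(2)/2


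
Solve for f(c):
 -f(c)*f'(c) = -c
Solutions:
 f(c) = -sqrt(C1 + c^2)
 f(c) = sqrt(C1 + c^2)


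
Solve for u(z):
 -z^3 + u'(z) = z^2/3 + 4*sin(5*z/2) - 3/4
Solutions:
 u(z) = C1 + z^4/4 + z^3/9 - 3*z/4 - 8*cos(5*z/2)/5


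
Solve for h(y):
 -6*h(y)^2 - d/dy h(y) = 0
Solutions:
 h(y) = 1/(C1 + 6*y)


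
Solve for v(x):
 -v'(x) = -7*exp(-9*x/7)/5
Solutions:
 v(x) = C1 - 49*exp(-9*x/7)/45


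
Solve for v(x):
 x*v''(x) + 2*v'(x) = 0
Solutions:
 v(x) = C1 + C2/x


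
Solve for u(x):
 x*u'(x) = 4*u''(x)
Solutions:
 u(x) = C1 + C2*erfi(sqrt(2)*x/4)


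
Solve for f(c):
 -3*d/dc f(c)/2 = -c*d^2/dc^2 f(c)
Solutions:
 f(c) = C1 + C2*c^(5/2)


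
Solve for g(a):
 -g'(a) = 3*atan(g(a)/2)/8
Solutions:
 Integral(1/atan(_y/2), (_y, g(a))) = C1 - 3*a/8


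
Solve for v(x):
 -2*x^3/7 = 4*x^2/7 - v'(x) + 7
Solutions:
 v(x) = C1 + x^4/14 + 4*x^3/21 + 7*x


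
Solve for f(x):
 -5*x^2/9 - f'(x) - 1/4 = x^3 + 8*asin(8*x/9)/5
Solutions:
 f(x) = C1 - x^4/4 - 5*x^3/27 - 8*x*asin(8*x/9)/5 - x/4 - sqrt(81 - 64*x^2)/5


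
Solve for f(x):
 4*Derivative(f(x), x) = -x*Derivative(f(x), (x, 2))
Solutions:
 f(x) = C1 + C2/x^3


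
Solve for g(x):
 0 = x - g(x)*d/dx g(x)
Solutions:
 g(x) = -sqrt(C1 + x^2)
 g(x) = sqrt(C1 + x^2)


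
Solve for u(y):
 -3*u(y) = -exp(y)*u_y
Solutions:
 u(y) = C1*exp(-3*exp(-y))


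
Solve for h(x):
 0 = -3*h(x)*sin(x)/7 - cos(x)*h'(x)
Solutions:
 h(x) = C1*cos(x)^(3/7)


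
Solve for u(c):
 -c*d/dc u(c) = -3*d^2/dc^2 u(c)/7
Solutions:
 u(c) = C1 + C2*erfi(sqrt(42)*c/6)


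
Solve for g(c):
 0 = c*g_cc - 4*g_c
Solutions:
 g(c) = C1 + C2*c^5


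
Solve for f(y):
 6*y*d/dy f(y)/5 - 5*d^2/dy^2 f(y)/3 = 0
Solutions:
 f(y) = C1 + C2*erfi(3*y/5)


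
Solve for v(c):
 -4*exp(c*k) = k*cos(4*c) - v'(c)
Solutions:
 v(c) = C1 + k*sin(4*c)/4 + 4*exp(c*k)/k


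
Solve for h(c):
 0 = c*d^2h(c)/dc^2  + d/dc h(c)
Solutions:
 h(c) = C1 + C2*log(c)


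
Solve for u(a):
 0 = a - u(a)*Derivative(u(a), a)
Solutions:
 u(a) = -sqrt(C1 + a^2)
 u(a) = sqrt(C1 + a^2)


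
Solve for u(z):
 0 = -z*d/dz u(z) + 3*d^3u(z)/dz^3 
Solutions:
 u(z) = C1 + Integral(C2*airyai(3^(2/3)*z/3) + C3*airybi(3^(2/3)*z/3), z)


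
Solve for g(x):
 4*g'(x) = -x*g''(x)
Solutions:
 g(x) = C1 + C2/x^3


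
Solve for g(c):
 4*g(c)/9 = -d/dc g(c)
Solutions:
 g(c) = C1*exp(-4*c/9)


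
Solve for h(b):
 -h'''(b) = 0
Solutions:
 h(b) = C1 + C2*b + C3*b^2


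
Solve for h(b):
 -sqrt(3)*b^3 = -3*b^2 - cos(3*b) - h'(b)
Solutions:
 h(b) = C1 + sqrt(3)*b^4/4 - b^3 - sin(3*b)/3


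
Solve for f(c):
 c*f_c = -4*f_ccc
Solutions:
 f(c) = C1 + Integral(C2*airyai(-2^(1/3)*c/2) + C3*airybi(-2^(1/3)*c/2), c)


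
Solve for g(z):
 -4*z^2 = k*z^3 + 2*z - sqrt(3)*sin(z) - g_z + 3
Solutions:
 g(z) = C1 + k*z^4/4 + 4*z^3/3 + z^2 + 3*z + sqrt(3)*cos(z)


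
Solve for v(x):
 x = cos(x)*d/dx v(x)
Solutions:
 v(x) = C1 + Integral(x/cos(x), x)


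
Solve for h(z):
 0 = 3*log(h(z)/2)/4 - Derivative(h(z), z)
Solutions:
 4*Integral(1/(-log(_y) + log(2)), (_y, h(z)))/3 = C1 - z


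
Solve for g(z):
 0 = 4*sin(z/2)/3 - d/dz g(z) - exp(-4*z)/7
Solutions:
 g(z) = C1 - 8*cos(z/2)/3 + exp(-4*z)/28


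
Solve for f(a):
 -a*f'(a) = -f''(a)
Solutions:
 f(a) = C1 + C2*erfi(sqrt(2)*a/2)


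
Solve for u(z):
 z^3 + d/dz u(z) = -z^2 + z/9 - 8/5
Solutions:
 u(z) = C1 - z^4/4 - z^3/3 + z^2/18 - 8*z/5


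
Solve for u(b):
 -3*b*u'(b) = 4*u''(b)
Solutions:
 u(b) = C1 + C2*erf(sqrt(6)*b/4)


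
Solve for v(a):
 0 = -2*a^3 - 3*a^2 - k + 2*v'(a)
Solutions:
 v(a) = C1 + a^4/4 + a^3/2 + a*k/2


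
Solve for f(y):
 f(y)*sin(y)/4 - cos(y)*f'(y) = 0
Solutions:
 f(y) = C1/cos(y)^(1/4)


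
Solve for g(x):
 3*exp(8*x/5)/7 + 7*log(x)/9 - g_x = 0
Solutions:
 g(x) = C1 + 7*x*log(x)/9 - 7*x/9 + 15*exp(8*x/5)/56


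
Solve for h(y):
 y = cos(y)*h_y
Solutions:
 h(y) = C1 + Integral(y/cos(y), y)


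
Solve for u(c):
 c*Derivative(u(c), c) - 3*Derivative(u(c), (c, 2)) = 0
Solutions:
 u(c) = C1 + C2*erfi(sqrt(6)*c/6)


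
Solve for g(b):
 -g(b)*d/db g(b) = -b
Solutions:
 g(b) = -sqrt(C1 + b^2)
 g(b) = sqrt(C1 + b^2)


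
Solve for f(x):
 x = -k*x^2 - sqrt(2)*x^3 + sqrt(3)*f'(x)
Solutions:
 f(x) = C1 + sqrt(3)*k*x^3/9 + sqrt(6)*x^4/12 + sqrt(3)*x^2/6


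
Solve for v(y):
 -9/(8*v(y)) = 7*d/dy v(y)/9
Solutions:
 v(y) = -sqrt(C1 - 567*y)/14
 v(y) = sqrt(C1 - 567*y)/14


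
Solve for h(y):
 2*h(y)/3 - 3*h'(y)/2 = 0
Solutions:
 h(y) = C1*exp(4*y/9)


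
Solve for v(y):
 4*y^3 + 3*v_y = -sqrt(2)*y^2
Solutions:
 v(y) = C1 - y^4/3 - sqrt(2)*y^3/9


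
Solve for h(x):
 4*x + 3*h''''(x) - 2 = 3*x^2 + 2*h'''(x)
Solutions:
 h(x) = C1 + C2*x + C3*x^2 + C4*exp(2*x/3) - x^5/40 - 5*x^4/48 - 19*x^3/24


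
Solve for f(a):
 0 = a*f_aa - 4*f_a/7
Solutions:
 f(a) = C1 + C2*a^(11/7)


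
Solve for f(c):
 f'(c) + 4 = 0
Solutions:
 f(c) = C1 - 4*c


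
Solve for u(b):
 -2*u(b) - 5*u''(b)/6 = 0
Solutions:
 u(b) = C1*sin(2*sqrt(15)*b/5) + C2*cos(2*sqrt(15)*b/5)


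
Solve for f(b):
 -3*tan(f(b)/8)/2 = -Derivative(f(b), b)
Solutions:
 f(b) = -8*asin(C1*exp(3*b/16)) + 8*pi
 f(b) = 8*asin(C1*exp(3*b/16))


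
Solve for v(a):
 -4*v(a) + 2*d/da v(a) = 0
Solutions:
 v(a) = C1*exp(2*a)


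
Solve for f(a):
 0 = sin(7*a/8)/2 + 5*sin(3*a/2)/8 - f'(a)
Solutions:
 f(a) = C1 - 4*cos(7*a/8)/7 - 5*cos(3*a/2)/12


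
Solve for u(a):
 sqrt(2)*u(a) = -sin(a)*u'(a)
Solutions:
 u(a) = C1*(cos(a) + 1)^(sqrt(2)/2)/(cos(a) - 1)^(sqrt(2)/2)


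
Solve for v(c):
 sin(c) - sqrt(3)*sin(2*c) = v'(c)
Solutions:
 v(c) = C1 - cos(c) + sqrt(3)*cos(2*c)/2


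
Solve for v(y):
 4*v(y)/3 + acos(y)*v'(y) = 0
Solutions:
 v(y) = C1*exp(-4*Integral(1/acos(y), y)/3)


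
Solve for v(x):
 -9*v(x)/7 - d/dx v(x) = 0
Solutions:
 v(x) = C1*exp(-9*x/7)


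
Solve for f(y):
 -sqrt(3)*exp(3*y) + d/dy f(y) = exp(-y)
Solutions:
 f(y) = C1 + sqrt(3)*exp(3*y)/3 - exp(-y)


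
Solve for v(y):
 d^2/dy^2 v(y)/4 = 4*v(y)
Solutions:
 v(y) = C1*exp(-4*y) + C2*exp(4*y)


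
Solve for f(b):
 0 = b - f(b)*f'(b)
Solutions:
 f(b) = -sqrt(C1 + b^2)
 f(b) = sqrt(C1 + b^2)


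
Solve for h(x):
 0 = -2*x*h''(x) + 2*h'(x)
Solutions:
 h(x) = C1 + C2*x^2


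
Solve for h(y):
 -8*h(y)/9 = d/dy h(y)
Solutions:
 h(y) = C1*exp(-8*y/9)


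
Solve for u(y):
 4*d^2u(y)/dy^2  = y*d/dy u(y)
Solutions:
 u(y) = C1 + C2*erfi(sqrt(2)*y/4)


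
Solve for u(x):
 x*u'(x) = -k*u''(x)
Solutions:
 u(x) = C1 + C2*sqrt(k)*erf(sqrt(2)*x*sqrt(1/k)/2)


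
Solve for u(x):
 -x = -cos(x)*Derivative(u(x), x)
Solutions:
 u(x) = C1 + Integral(x/cos(x), x)


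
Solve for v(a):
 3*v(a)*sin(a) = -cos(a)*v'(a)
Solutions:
 v(a) = C1*cos(a)^3


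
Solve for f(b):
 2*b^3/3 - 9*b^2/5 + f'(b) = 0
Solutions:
 f(b) = C1 - b^4/6 + 3*b^3/5


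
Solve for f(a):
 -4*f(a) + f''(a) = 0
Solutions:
 f(a) = C1*exp(-2*a) + C2*exp(2*a)


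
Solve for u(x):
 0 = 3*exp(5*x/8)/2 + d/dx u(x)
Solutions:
 u(x) = C1 - 12*exp(5*x/8)/5


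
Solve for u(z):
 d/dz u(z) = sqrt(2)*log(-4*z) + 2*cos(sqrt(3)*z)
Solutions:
 u(z) = C1 + sqrt(2)*z*(log(-z) - 1) + 2*sqrt(2)*z*log(2) + 2*sqrt(3)*sin(sqrt(3)*z)/3


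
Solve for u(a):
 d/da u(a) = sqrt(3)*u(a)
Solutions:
 u(a) = C1*exp(sqrt(3)*a)


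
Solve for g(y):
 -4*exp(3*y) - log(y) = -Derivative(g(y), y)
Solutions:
 g(y) = C1 + y*log(y) - y + 4*exp(3*y)/3


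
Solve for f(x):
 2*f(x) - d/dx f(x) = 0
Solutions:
 f(x) = C1*exp(2*x)


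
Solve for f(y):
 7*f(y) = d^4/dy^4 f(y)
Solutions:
 f(y) = C1*exp(-7^(1/4)*y) + C2*exp(7^(1/4)*y) + C3*sin(7^(1/4)*y) + C4*cos(7^(1/4)*y)


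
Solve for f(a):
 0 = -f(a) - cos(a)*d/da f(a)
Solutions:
 f(a) = C1*sqrt(sin(a) - 1)/sqrt(sin(a) + 1)


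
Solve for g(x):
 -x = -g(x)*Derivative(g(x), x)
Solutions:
 g(x) = -sqrt(C1 + x^2)
 g(x) = sqrt(C1 + x^2)


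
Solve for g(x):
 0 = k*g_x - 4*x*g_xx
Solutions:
 g(x) = C1 + x^(re(k)/4 + 1)*(C2*sin(log(x)*Abs(im(k))/4) + C3*cos(log(x)*im(k)/4))


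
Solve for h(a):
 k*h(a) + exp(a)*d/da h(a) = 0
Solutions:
 h(a) = C1*exp(k*exp(-a))


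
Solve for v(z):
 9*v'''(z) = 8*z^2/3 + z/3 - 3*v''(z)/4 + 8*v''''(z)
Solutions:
 v(z) = C1 + C2*z + C3*exp(z*(9 - sqrt(105))/16) + C4*exp(z*(9 + sqrt(105))/16) + 8*z^4/27 - 382*z^3/27 + 14776*z^2/27
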